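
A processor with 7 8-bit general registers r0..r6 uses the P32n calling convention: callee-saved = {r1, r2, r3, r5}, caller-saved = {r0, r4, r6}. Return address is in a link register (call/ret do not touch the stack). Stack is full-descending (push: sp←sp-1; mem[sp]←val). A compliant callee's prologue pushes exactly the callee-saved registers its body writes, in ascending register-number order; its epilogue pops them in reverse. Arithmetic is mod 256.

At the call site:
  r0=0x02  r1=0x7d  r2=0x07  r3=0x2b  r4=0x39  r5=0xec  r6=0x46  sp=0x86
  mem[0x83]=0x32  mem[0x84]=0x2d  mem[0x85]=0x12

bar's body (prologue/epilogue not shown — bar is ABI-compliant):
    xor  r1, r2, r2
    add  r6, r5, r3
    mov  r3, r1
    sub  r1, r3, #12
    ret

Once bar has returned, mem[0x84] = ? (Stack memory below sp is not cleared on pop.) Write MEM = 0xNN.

prologue: push r1 → mem[0x85]=0x7d, sp=0x85
prologue: push r3 → mem[0x84]=0x2b, sp=0x84
body[0] xor  r1, r2, r2 → r1=0x00
body[1] add  r6, r5, r3 → r6=0x17
body[2] mov  r3, r1 → r3=0x00
body[3] sub  r1, r3, #12 → r1=0xf4
epilogue: pop r3=0x2b, sp=0x85
epilogue: pop r1=0x7d, sp=0x86
prologue pushed ['r1', 'r3'] at ['0x85', '0x84']

MEM = 0x2b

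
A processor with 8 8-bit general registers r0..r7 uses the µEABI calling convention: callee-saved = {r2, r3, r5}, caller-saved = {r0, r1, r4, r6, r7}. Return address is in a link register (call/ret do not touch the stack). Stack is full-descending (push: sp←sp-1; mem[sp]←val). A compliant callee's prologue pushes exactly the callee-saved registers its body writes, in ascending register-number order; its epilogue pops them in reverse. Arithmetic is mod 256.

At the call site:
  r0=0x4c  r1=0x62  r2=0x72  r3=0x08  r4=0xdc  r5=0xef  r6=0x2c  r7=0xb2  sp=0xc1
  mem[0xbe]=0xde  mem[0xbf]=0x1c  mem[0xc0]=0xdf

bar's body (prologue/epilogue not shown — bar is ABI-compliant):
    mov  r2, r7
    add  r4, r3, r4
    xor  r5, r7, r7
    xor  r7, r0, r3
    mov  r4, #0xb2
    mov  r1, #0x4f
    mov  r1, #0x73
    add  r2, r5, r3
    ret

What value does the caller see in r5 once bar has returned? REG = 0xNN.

prologue: push r2 -> mem[0xc0]=0x72, sp=0xc0
prologue: push r5 -> mem[0xbf]=0xef, sp=0xbf
body[0] mov  r2, r7 -> r2=0xb2
body[1] add  r4, r3, r4 -> r4=0xe4
body[2] xor  r5, r7, r7 -> r5=0x00
body[3] xor  r7, r0, r3 -> r7=0x44
body[4] mov  r4, #0xb2 -> r4=0xb2
body[5] mov  r1, #0x4f -> r1=0x4f
body[6] mov  r1, #0x73 -> r1=0x73
body[7] add  r2, r5, r3 -> r2=0x08
epilogue: pop r5=0xef, sp=0xc0
epilogue: pop r2=0x72, sp=0xc1
r5 is callee-saved -> restored

REG = 0xef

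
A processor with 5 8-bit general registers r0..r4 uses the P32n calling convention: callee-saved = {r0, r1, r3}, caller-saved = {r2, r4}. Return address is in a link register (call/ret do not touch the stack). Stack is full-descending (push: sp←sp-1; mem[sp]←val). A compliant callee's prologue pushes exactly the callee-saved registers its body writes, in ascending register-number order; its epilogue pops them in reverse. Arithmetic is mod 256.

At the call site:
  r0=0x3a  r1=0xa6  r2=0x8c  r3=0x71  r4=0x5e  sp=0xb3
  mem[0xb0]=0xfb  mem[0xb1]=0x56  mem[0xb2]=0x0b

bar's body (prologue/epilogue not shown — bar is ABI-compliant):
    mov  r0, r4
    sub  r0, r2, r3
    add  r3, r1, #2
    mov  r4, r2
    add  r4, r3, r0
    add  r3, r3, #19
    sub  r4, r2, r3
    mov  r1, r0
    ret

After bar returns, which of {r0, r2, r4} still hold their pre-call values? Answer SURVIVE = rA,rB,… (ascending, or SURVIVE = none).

SURVIVE = r0,r2

prologue: push r0 -> mem[0xb2]=0x3a, sp=0xb2
prologue: push r1 -> mem[0xb1]=0xa6, sp=0xb1
prologue: push r3 -> mem[0xb0]=0x71, sp=0xb0
body[0] mov  r0, r4 -> r0=0x5e
body[1] sub  r0, r2, r3 -> r0=0x1b
body[2] add  r3, r1, #2 -> r3=0xa8
body[3] mov  r4, r2 -> r4=0x8c
body[4] add  r4, r3, r0 -> r4=0xc3
body[5] add  r3, r3, #19 -> r3=0xbb
body[6] sub  r4, r2, r3 -> r4=0xd1
body[7] mov  r1, r0 -> r1=0x1b
epilogue: pop r3=0x71, sp=0xb1
epilogue: pop r1=0xa6, sp=0xb2
epilogue: pop r0=0x3a, sp=0xb3
r0: callee-saved, written=True
r2: caller-saved, written=False
r4: caller-saved, written=True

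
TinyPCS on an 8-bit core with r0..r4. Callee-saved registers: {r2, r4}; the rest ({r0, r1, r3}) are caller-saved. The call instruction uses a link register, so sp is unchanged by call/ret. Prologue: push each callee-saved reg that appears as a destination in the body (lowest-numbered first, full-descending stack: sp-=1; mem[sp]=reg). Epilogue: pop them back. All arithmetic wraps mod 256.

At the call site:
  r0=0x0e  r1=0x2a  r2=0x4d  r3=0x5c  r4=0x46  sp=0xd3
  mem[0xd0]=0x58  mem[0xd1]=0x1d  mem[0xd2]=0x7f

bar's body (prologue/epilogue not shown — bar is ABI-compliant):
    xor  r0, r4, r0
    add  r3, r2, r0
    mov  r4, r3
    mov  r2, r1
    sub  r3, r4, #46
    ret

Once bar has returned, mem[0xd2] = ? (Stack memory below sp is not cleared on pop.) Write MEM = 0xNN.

MEM = 0x4d

prologue: push r2 → mem[0xd2]=0x4d, sp=0xd2
prologue: push r4 → mem[0xd1]=0x46, sp=0xd1
body[0] xor  r0, r4, r0 → r0=0x48
body[1] add  r3, r2, r0 → r3=0x95
body[2] mov  r4, r3 → r4=0x95
body[3] mov  r2, r1 → r2=0x2a
body[4] sub  r3, r4, #46 → r3=0x67
epilogue: pop r4=0x46, sp=0xd2
epilogue: pop r2=0x4d, sp=0xd3
prologue pushed ['r2', 'r4'] at ['0xd2', '0xd1']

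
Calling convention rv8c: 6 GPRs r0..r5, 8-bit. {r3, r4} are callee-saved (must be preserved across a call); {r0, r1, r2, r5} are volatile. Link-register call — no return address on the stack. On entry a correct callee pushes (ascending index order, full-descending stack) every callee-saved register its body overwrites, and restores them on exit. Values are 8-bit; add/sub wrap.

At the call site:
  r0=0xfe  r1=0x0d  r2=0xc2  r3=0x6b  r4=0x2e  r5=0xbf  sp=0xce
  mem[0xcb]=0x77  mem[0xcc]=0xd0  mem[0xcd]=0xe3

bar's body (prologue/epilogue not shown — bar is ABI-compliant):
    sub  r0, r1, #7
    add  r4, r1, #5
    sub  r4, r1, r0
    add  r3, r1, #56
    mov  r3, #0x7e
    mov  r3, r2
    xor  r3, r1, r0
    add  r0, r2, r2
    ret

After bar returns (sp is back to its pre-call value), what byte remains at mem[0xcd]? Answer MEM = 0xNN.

MEM = 0x6b

prologue: push r3 -> mem[0xcd]=0x6b, sp=0xcd
prologue: push r4 -> mem[0xcc]=0x2e, sp=0xcc
body[0] sub  r0, r1, #7 -> r0=0x06
body[1] add  r4, r1, #5 -> r4=0x12
body[2] sub  r4, r1, r0 -> r4=0x07
body[3] add  r3, r1, #56 -> r3=0x45
body[4] mov  r3, #0x7e -> r3=0x7e
body[5] mov  r3, r2 -> r3=0xc2
body[6] xor  r3, r1, r0 -> r3=0x0b
body[7] add  r0, r2, r2 -> r0=0x84
epilogue: pop r4=0x2e, sp=0xcd
epilogue: pop r3=0x6b, sp=0xce
prologue pushed ['r3', 'r4'] at ['0xcd', '0xcc']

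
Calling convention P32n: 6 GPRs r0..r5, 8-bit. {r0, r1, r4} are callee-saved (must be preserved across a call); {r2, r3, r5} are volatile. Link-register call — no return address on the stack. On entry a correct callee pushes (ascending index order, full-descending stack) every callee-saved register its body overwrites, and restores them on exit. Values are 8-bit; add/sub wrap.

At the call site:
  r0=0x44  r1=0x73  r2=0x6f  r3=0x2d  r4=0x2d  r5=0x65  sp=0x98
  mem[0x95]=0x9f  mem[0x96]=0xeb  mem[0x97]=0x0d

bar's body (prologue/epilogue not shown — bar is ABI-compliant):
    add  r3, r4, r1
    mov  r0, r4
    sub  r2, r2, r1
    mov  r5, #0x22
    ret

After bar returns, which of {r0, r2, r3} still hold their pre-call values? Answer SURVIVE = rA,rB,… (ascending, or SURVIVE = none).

SURVIVE = r0

prologue: push r0 → mem[0x97]=0x44, sp=0x97
body[0] add  r3, r4, r1 → r3=0xa0
body[1] mov  r0, r4 → r0=0x2d
body[2] sub  r2, r2, r1 → r2=0xfc
body[3] mov  r5, #0x22 → r5=0x22
epilogue: pop r0=0x44, sp=0x98
r0: callee-saved, written=True
r2: caller-saved, written=True
r3: caller-saved, written=True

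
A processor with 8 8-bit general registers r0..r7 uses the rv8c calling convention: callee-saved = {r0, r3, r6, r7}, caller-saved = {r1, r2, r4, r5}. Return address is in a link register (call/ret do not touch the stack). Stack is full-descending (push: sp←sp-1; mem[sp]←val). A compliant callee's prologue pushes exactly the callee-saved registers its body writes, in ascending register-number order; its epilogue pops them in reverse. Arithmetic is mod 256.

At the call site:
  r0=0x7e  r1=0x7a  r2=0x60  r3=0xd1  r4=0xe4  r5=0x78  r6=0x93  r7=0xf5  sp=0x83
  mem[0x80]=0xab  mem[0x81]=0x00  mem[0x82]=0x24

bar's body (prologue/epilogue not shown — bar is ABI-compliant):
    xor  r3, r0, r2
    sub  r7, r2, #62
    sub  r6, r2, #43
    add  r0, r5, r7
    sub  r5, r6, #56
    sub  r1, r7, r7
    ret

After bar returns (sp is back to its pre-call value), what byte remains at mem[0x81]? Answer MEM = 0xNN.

prologue: push r0 → mem[0x82]=0x7e, sp=0x82
prologue: push r3 → mem[0x81]=0xd1, sp=0x81
prologue: push r6 → mem[0x80]=0x93, sp=0x80
prologue: push r7 → mem[0x7f]=0xf5, sp=0x7f
body[0] xor  r3, r0, r2 → r3=0x1e
body[1] sub  r7, r2, #62 → r7=0x22
body[2] sub  r6, r2, #43 → r6=0x35
body[3] add  r0, r5, r7 → r0=0x9a
body[4] sub  r5, r6, #56 → r5=0xfd
body[5] sub  r1, r7, r7 → r1=0x00
epilogue: pop r7=0xf5, sp=0x80
epilogue: pop r6=0x93, sp=0x81
epilogue: pop r3=0xd1, sp=0x82
epilogue: pop r0=0x7e, sp=0x83
prologue pushed ['r0', 'r3', 'r6', 'r7'] at ['0x82', '0x81', '0x80', '0x7f']

MEM = 0xd1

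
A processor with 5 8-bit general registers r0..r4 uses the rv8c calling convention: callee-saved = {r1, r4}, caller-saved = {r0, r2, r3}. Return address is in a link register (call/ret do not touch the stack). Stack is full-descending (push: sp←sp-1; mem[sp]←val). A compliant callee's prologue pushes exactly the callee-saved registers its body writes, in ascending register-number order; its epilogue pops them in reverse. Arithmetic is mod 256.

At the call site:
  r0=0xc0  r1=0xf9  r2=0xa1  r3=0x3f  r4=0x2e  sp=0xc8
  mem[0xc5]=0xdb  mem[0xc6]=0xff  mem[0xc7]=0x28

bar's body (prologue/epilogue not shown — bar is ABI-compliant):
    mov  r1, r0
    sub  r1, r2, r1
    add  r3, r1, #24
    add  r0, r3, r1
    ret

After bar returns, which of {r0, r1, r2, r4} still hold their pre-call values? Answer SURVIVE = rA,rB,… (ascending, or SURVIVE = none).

SURVIVE = r1,r2,r4

prologue: push r1 -> mem[0xc7]=0xf9, sp=0xc7
body[0] mov  r1, r0 -> r1=0xc0
body[1] sub  r1, r2, r1 -> r1=0xe1
body[2] add  r3, r1, #24 -> r3=0xf9
body[3] add  r0, r3, r1 -> r0=0xda
epilogue: pop r1=0xf9, sp=0xc8
r0: caller-saved, written=True
r1: callee-saved, written=True
r2: caller-saved, written=False
r4: callee-saved, written=False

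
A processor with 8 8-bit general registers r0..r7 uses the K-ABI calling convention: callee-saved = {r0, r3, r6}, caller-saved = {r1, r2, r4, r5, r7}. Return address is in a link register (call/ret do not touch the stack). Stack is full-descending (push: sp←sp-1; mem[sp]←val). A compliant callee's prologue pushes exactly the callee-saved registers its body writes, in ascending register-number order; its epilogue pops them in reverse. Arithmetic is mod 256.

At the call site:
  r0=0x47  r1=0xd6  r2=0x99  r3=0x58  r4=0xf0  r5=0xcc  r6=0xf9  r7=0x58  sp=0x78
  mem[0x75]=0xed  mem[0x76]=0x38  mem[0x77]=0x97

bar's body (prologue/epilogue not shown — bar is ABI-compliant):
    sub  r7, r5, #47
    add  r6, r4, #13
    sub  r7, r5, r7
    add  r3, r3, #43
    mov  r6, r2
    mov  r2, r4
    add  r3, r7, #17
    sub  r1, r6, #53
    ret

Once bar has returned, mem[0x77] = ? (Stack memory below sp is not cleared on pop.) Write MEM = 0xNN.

MEM = 0x58

prologue: push r3 -> mem[0x77]=0x58, sp=0x77
prologue: push r6 -> mem[0x76]=0xf9, sp=0x76
body[0] sub  r7, r5, #47 -> r7=0x9d
body[1] add  r6, r4, #13 -> r6=0xfd
body[2] sub  r7, r5, r7 -> r7=0x2f
body[3] add  r3, r3, #43 -> r3=0x83
body[4] mov  r6, r2 -> r6=0x99
body[5] mov  r2, r4 -> r2=0xf0
body[6] add  r3, r7, #17 -> r3=0x40
body[7] sub  r1, r6, #53 -> r1=0x64
epilogue: pop r6=0xf9, sp=0x77
epilogue: pop r3=0x58, sp=0x78
prologue pushed ['r3', 'r6'] at ['0x77', '0x76']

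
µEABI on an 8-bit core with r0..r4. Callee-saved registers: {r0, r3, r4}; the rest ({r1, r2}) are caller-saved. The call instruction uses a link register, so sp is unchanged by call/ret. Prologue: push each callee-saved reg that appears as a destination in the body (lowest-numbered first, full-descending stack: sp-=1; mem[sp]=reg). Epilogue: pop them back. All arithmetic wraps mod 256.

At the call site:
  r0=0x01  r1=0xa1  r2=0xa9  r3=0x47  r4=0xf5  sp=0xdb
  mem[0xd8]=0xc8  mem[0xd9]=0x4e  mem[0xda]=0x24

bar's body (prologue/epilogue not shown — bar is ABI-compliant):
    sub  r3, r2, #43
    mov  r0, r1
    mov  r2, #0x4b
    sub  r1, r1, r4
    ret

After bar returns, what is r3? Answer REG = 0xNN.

REG = 0x47

prologue: push r0 -> mem[0xda]=0x01, sp=0xda
prologue: push r3 -> mem[0xd9]=0x47, sp=0xd9
body[0] sub  r3, r2, #43 -> r3=0x7e
body[1] mov  r0, r1 -> r0=0xa1
body[2] mov  r2, #0x4b -> r2=0x4b
body[3] sub  r1, r1, r4 -> r1=0xac
epilogue: pop r3=0x47, sp=0xda
epilogue: pop r0=0x01, sp=0xdb
r3 is callee-saved -> restored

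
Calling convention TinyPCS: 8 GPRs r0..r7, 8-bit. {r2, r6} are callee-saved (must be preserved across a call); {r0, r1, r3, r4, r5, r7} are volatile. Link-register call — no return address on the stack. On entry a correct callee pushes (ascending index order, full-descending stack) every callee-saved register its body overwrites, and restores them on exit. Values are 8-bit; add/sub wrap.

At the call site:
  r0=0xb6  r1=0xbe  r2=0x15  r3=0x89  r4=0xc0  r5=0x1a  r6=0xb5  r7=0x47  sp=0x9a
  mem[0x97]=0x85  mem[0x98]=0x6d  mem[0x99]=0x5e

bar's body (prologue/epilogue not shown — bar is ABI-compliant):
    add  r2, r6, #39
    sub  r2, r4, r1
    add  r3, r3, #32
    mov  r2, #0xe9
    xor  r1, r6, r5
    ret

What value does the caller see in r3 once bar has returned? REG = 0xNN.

REG = 0xa9

prologue: push r2 → mem[0x99]=0x15, sp=0x99
body[0] add  r2, r6, #39 → r2=0xdc
body[1] sub  r2, r4, r1 → r2=0x02
body[2] add  r3, r3, #32 → r3=0xa9
body[3] mov  r2, #0xe9 → r2=0xe9
body[4] xor  r1, r6, r5 → r1=0xaf
epilogue: pop r2=0x15, sp=0x9a
r3 is caller-saved → body value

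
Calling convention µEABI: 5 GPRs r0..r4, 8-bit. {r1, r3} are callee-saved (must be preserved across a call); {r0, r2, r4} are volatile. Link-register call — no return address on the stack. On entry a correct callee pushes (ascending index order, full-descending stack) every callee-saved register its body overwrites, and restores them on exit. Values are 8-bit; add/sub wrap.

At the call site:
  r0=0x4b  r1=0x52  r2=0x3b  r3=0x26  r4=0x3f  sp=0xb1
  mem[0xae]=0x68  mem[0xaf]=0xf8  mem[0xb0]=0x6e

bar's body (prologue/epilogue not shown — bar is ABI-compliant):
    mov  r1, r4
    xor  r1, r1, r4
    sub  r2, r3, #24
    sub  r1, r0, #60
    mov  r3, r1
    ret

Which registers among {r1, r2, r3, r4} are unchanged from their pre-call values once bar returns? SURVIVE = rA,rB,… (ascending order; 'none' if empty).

SURVIVE = r1,r3,r4

prologue: push r1 -> mem[0xb0]=0x52, sp=0xb0
prologue: push r3 -> mem[0xaf]=0x26, sp=0xaf
body[0] mov  r1, r4 -> r1=0x3f
body[1] xor  r1, r1, r4 -> r1=0x00
body[2] sub  r2, r3, #24 -> r2=0x0e
body[3] sub  r1, r0, #60 -> r1=0x0f
body[4] mov  r3, r1 -> r3=0x0f
epilogue: pop r3=0x26, sp=0xb0
epilogue: pop r1=0x52, sp=0xb1
r1: callee-saved, written=True
r2: caller-saved, written=True
r3: callee-saved, written=True
r4: caller-saved, written=False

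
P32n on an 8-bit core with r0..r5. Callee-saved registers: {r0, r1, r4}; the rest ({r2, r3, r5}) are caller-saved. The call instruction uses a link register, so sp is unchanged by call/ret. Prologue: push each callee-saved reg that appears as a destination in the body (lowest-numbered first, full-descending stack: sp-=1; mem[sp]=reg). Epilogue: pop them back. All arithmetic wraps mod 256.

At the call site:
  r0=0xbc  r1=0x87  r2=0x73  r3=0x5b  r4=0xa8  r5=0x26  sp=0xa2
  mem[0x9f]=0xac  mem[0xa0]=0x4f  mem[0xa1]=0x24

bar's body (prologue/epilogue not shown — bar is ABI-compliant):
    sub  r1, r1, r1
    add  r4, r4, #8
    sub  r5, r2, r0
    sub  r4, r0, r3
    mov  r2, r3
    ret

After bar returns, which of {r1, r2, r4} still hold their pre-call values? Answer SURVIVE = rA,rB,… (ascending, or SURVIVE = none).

SURVIVE = r1,r4

prologue: push r1 → mem[0xa1]=0x87, sp=0xa1
prologue: push r4 → mem[0xa0]=0xa8, sp=0xa0
body[0] sub  r1, r1, r1 → r1=0x00
body[1] add  r4, r4, #8 → r4=0xb0
body[2] sub  r5, r2, r0 → r5=0xb7
body[3] sub  r4, r0, r3 → r4=0x61
body[4] mov  r2, r3 → r2=0x5b
epilogue: pop r4=0xa8, sp=0xa1
epilogue: pop r1=0x87, sp=0xa2
r1: callee-saved, written=True
r2: caller-saved, written=True
r4: callee-saved, written=True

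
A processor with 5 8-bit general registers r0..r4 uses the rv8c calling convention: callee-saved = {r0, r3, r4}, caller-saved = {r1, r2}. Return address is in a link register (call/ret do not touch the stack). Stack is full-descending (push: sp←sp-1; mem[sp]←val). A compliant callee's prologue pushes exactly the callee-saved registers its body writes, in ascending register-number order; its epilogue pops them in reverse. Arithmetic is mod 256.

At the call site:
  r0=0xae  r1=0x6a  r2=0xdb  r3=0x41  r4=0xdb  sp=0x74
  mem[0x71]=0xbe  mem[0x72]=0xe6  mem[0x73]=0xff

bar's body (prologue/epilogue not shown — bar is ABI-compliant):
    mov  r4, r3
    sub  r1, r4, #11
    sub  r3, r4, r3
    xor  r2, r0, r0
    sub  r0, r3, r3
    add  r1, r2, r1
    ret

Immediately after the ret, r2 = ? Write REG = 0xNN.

prologue: push r0 → mem[0x73]=0xae, sp=0x73
prologue: push r3 → mem[0x72]=0x41, sp=0x72
prologue: push r4 → mem[0x71]=0xdb, sp=0x71
body[0] mov  r4, r3 → r4=0x41
body[1] sub  r1, r4, #11 → r1=0x36
body[2] sub  r3, r4, r3 → r3=0x00
body[3] xor  r2, r0, r0 → r2=0x00
body[4] sub  r0, r3, r3 → r0=0x00
body[5] add  r1, r2, r1 → r1=0x36
epilogue: pop r4=0xdb, sp=0x72
epilogue: pop r3=0x41, sp=0x73
epilogue: pop r0=0xae, sp=0x74
r2 is caller-saved → body value

REG = 0x00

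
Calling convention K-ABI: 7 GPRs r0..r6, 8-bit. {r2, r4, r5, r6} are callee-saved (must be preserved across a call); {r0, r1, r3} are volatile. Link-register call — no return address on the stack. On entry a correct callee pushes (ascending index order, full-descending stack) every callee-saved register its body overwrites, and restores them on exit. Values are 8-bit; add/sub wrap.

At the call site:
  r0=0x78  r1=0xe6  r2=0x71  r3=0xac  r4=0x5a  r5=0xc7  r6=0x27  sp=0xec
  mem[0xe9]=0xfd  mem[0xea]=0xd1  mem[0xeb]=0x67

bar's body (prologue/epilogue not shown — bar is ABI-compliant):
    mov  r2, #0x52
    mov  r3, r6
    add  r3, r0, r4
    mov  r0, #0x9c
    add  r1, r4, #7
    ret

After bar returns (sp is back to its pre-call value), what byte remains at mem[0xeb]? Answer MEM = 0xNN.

prologue: push r2 → mem[0xeb]=0x71, sp=0xeb
body[0] mov  r2, #0x52 → r2=0x52
body[1] mov  r3, r6 → r3=0x27
body[2] add  r3, r0, r4 → r3=0xd2
body[3] mov  r0, #0x9c → r0=0x9c
body[4] add  r1, r4, #7 → r1=0x61
epilogue: pop r2=0x71, sp=0xec
prologue pushed ['r2'] at ['0xeb']

MEM = 0x71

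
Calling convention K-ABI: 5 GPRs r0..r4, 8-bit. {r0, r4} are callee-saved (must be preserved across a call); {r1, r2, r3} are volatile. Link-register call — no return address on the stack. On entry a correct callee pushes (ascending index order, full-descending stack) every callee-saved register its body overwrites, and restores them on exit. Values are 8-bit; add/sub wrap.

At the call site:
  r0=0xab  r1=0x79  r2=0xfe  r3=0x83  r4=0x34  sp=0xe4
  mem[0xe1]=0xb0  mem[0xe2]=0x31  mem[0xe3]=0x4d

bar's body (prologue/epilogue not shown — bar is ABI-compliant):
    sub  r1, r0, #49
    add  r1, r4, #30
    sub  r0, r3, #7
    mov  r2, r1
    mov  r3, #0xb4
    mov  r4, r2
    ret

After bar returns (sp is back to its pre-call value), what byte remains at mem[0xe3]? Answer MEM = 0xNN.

MEM = 0xab

prologue: push r0 -> mem[0xe3]=0xab, sp=0xe3
prologue: push r4 -> mem[0xe2]=0x34, sp=0xe2
body[0] sub  r1, r0, #49 -> r1=0x7a
body[1] add  r1, r4, #30 -> r1=0x52
body[2] sub  r0, r3, #7 -> r0=0x7c
body[3] mov  r2, r1 -> r2=0x52
body[4] mov  r3, #0xb4 -> r3=0xb4
body[5] mov  r4, r2 -> r4=0x52
epilogue: pop r4=0x34, sp=0xe3
epilogue: pop r0=0xab, sp=0xe4
prologue pushed ['r0', 'r4'] at ['0xe3', '0xe2']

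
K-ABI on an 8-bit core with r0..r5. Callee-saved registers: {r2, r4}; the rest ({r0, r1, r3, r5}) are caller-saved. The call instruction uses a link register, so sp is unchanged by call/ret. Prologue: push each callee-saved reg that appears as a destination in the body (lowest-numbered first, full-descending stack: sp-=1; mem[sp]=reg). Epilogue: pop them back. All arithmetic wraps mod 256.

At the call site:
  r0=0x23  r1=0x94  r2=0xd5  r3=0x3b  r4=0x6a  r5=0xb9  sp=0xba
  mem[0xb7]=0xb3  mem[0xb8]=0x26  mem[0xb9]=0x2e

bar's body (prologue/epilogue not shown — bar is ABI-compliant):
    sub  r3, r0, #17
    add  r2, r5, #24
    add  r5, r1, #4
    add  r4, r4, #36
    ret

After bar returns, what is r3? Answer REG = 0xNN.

REG = 0x12

prologue: push r2 → mem[0xb9]=0xd5, sp=0xb9
prologue: push r4 → mem[0xb8]=0x6a, sp=0xb8
body[0] sub  r3, r0, #17 → r3=0x12
body[1] add  r2, r5, #24 → r2=0xd1
body[2] add  r5, r1, #4 → r5=0x98
body[3] add  r4, r4, #36 → r4=0x8e
epilogue: pop r4=0x6a, sp=0xb9
epilogue: pop r2=0xd5, sp=0xba
r3 is caller-saved → body value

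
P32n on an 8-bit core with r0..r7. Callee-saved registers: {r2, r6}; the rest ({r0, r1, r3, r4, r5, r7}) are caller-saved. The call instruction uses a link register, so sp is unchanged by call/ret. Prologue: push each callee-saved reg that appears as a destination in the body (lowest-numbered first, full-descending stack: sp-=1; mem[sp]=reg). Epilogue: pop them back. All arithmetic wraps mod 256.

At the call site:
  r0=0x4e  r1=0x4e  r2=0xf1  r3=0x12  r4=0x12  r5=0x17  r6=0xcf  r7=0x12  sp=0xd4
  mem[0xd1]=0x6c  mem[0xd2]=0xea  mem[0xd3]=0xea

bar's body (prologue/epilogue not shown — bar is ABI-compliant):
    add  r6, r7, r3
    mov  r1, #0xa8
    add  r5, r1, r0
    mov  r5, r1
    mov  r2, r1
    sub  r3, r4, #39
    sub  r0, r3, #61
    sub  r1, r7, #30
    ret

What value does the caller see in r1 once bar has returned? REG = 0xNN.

REG = 0xf4

prologue: push r2 → mem[0xd3]=0xf1, sp=0xd3
prologue: push r6 → mem[0xd2]=0xcf, sp=0xd2
body[0] add  r6, r7, r3 → r6=0x24
body[1] mov  r1, #0xa8 → r1=0xa8
body[2] add  r5, r1, r0 → r5=0xf6
body[3] mov  r5, r1 → r5=0xa8
body[4] mov  r2, r1 → r2=0xa8
body[5] sub  r3, r4, #39 → r3=0xeb
body[6] sub  r0, r3, #61 → r0=0xae
body[7] sub  r1, r7, #30 → r1=0xf4
epilogue: pop r6=0xcf, sp=0xd3
epilogue: pop r2=0xf1, sp=0xd4
r1 is caller-saved → body value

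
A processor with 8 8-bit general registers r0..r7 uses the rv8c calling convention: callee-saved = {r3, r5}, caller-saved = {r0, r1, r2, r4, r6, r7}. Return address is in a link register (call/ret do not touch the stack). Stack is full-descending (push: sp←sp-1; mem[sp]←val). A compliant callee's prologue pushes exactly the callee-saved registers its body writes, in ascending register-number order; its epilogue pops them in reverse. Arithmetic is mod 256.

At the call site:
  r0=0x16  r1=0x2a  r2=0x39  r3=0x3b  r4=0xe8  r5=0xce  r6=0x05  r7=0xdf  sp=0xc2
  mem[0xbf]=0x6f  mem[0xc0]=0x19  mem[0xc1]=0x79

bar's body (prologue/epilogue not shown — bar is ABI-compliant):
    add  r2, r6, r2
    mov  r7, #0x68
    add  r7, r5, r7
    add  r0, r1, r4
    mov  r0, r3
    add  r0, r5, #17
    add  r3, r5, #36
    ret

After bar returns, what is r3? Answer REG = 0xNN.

prologue: push r3 → mem[0xc1]=0x3b, sp=0xc1
body[0] add  r2, r6, r2 → r2=0x3e
body[1] mov  r7, #0x68 → r7=0x68
body[2] add  r7, r5, r7 → r7=0x36
body[3] add  r0, r1, r4 → r0=0x12
body[4] mov  r0, r3 → r0=0x3b
body[5] add  r0, r5, #17 → r0=0xdf
body[6] add  r3, r5, #36 → r3=0xf2
epilogue: pop r3=0x3b, sp=0xc2
r3 is callee-saved → restored

REG = 0x3b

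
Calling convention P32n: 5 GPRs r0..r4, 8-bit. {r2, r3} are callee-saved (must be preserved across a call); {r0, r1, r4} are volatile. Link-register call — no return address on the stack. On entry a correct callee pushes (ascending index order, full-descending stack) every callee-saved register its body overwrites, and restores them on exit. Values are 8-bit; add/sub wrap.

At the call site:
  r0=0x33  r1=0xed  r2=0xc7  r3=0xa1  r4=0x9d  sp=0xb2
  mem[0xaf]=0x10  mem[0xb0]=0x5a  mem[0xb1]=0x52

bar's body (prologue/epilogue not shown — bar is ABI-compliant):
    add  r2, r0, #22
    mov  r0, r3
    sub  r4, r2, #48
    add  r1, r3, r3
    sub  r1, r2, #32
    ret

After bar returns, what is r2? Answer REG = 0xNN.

REG = 0xc7

prologue: push r2 → mem[0xb1]=0xc7, sp=0xb1
body[0] add  r2, r0, #22 → r2=0x49
body[1] mov  r0, r3 → r0=0xa1
body[2] sub  r4, r2, #48 → r4=0x19
body[3] add  r1, r3, r3 → r1=0x42
body[4] sub  r1, r2, #32 → r1=0x29
epilogue: pop r2=0xc7, sp=0xb2
r2 is callee-saved → restored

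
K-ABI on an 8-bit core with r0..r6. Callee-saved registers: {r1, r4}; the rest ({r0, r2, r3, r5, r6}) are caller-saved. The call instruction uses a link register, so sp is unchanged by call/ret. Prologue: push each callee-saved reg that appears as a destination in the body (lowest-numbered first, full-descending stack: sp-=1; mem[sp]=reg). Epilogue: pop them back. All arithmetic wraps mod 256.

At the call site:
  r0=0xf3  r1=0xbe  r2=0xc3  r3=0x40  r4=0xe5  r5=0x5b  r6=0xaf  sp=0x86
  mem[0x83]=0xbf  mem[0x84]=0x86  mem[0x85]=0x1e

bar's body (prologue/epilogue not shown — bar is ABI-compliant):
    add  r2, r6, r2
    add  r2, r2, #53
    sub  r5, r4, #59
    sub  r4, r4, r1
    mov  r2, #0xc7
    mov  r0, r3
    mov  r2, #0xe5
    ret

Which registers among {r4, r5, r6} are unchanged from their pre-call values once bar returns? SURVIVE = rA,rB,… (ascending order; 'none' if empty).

prologue: push r4 → mem[0x85]=0xe5, sp=0x85
body[0] add  r2, r6, r2 → r2=0x72
body[1] add  r2, r2, #53 → r2=0xa7
body[2] sub  r5, r4, #59 → r5=0xaa
body[3] sub  r4, r4, r1 → r4=0x27
body[4] mov  r2, #0xc7 → r2=0xc7
body[5] mov  r0, r3 → r0=0x40
body[6] mov  r2, #0xe5 → r2=0xe5
epilogue: pop r4=0xe5, sp=0x86
r4: callee-saved, written=True
r5: caller-saved, written=True
r6: caller-saved, written=False

SURVIVE = r4,r6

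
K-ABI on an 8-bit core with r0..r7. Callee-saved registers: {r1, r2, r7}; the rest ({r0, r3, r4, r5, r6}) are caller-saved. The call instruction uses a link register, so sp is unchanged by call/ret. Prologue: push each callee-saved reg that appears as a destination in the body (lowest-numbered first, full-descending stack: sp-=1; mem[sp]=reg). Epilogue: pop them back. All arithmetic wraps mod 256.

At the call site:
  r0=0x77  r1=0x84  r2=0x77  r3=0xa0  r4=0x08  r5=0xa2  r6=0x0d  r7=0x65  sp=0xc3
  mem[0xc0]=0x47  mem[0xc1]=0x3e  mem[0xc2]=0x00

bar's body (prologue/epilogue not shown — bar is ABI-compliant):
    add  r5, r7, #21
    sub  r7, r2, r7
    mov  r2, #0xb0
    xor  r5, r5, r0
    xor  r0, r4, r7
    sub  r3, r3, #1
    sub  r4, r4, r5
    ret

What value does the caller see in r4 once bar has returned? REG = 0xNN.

prologue: push r2 → mem[0xc2]=0x77, sp=0xc2
prologue: push r7 → mem[0xc1]=0x65, sp=0xc1
body[0] add  r5, r7, #21 → r5=0x7a
body[1] sub  r7, r2, r7 → r7=0x12
body[2] mov  r2, #0xb0 → r2=0xb0
body[3] xor  r5, r5, r0 → r5=0x0d
body[4] xor  r0, r4, r7 → r0=0x1a
body[5] sub  r3, r3, #1 → r3=0x9f
body[6] sub  r4, r4, r5 → r4=0xfb
epilogue: pop r7=0x65, sp=0xc2
epilogue: pop r2=0x77, sp=0xc3
r4 is caller-saved → body value

REG = 0xfb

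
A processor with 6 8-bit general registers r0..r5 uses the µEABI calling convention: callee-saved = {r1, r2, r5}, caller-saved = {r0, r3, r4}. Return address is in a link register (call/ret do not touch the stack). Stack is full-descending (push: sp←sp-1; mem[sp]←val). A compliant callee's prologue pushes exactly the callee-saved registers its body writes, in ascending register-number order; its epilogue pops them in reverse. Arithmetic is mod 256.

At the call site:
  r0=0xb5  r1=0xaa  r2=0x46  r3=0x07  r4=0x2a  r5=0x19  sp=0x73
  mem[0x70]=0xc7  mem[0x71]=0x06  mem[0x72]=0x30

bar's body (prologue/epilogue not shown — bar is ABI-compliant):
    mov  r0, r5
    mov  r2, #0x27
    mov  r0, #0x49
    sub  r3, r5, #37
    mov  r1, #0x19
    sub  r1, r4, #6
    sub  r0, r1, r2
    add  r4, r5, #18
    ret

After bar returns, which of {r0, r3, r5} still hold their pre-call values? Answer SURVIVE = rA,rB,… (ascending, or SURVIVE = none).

prologue: push r1 -> mem[0x72]=0xaa, sp=0x72
prologue: push r2 -> mem[0x71]=0x46, sp=0x71
body[0] mov  r0, r5 -> r0=0x19
body[1] mov  r2, #0x27 -> r2=0x27
body[2] mov  r0, #0x49 -> r0=0x49
body[3] sub  r3, r5, #37 -> r3=0xf4
body[4] mov  r1, #0x19 -> r1=0x19
body[5] sub  r1, r4, #6 -> r1=0x24
body[6] sub  r0, r1, r2 -> r0=0xfd
body[7] add  r4, r5, #18 -> r4=0x2b
epilogue: pop r2=0x46, sp=0x72
epilogue: pop r1=0xaa, sp=0x73
r0: caller-saved, written=True
r3: caller-saved, written=True
r5: callee-saved, written=False

SURVIVE = r5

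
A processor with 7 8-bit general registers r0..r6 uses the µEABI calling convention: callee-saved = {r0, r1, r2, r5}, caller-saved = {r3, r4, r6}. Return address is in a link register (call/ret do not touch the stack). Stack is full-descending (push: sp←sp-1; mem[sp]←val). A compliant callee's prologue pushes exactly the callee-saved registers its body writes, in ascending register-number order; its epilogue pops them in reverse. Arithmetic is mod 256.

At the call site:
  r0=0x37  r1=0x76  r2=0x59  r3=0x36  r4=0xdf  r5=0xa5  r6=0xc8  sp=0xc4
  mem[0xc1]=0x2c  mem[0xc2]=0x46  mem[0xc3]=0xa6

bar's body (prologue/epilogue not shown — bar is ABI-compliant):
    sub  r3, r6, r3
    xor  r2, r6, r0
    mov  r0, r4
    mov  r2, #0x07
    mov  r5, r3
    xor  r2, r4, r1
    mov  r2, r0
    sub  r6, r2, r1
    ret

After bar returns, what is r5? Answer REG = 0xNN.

prologue: push r0 -> mem[0xc3]=0x37, sp=0xc3
prologue: push r2 -> mem[0xc2]=0x59, sp=0xc2
prologue: push r5 -> mem[0xc1]=0xa5, sp=0xc1
body[0] sub  r3, r6, r3 -> r3=0x92
body[1] xor  r2, r6, r0 -> r2=0xff
body[2] mov  r0, r4 -> r0=0xdf
body[3] mov  r2, #0x07 -> r2=0x07
body[4] mov  r5, r3 -> r5=0x92
body[5] xor  r2, r4, r1 -> r2=0xa9
body[6] mov  r2, r0 -> r2=0xdf
body[7] sub  r6, r2, r1 -> r6=0x69
epilogue: pop r5=0xa5, sp=0xc2
epilogue: pop r2=0x59, sp=0xc3
epilogue: pop r0=0x37, sp=0xc4
r5 is callee-saved -> restored

REG = 0xa5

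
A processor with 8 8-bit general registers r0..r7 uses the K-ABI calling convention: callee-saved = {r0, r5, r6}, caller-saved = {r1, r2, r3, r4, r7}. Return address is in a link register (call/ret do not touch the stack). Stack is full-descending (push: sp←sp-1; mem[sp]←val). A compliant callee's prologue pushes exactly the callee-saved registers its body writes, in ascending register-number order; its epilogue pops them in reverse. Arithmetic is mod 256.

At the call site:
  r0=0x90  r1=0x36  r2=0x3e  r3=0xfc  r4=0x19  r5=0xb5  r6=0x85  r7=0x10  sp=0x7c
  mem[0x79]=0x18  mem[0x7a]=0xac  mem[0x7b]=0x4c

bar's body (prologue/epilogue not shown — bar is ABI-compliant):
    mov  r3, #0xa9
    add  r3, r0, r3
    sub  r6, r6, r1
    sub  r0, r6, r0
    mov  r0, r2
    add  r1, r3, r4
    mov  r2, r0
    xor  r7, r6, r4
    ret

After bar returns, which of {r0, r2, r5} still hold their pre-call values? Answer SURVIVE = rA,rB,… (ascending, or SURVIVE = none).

SURVIVE = r0,r2,r5

prologue: push r0 -> mem[0x7b]=0x90, sp=0x7b
prologue: push r6 -> mem[0x7a]=0x85, sp=0x7a
body[0] mov  r3, #0xa9 -> r3=0xa9
body[1] add  r3, r0, r3 -> r3=0x39
body[2] sub  r6, r6, r1 -> r6=0x4f
body[3] sub  r0, r6, r0 -> r0=0xbf
body[4] mov  r0, r2 -> r0=0x3e
body[5] add  r1, r3, r4 -> r1=0x52
body[6] mov  r2, r0 -> r2=0x3e
body[7] xor  r7, r6, r4 -> r7=0x56
epilogue: pop r6=0x85, sp=0x7b
epilogue: pop r0=0x90, sp=0x7c
r0: callee-saved, written=True
r2: caller-saved, written=True
r5: callee-saved, written=False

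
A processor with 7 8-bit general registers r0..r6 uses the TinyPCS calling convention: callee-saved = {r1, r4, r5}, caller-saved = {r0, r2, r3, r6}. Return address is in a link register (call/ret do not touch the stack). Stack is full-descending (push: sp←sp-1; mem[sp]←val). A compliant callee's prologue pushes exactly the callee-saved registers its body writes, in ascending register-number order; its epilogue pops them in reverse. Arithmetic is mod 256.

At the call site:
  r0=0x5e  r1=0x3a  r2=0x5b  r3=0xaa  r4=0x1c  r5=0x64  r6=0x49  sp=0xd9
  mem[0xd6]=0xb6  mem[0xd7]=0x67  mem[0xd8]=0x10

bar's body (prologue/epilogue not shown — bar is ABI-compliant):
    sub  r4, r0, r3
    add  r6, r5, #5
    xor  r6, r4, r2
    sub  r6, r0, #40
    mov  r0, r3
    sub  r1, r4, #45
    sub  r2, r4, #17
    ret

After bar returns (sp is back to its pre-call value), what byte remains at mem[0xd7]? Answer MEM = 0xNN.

MEM = 0x1c

prologue: push r1 -> mem[0xd8]=0x3a, sp=0xd8
prologue: push r4 -> mem[0xd7]=0x1c, sp=0xd7
body[0] sub  r4, r0, r3 -> r4=0xb4
body[1] add  r6, r5, #5 -> r6=0x69
body[2] xor  r6, r4, r2 -> r6=0xef
body[3] sub  r6, r0, #40 -> r6=0x36
body[4] mov  r0, r3 -> r0=0xaa
body[5] sub  r1, r4, #45 -> r1=0x87
body[6] sub  r2, r4, #17 -> r2=0xa3
epilogue: pop r4=0x1c, sp=0xd8
epilogue: pop r1=0x3a, sp=0xd9
prologue pushed ['r1', 'r4'] at ['0xd8', '0xd7']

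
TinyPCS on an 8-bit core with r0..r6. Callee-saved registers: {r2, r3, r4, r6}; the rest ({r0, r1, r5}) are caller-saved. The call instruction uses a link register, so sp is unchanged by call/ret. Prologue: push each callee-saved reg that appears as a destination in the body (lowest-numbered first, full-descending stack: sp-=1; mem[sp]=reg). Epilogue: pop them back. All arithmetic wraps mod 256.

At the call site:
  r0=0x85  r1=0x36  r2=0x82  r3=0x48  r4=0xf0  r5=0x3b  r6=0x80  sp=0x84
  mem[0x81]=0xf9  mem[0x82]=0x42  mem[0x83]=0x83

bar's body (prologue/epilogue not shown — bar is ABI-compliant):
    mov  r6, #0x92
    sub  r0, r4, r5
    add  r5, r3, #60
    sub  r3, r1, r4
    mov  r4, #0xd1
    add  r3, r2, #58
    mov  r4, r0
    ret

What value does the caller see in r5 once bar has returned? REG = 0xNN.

prologue: push r3 → mem[0x83]=0x48, sp=0x83
prologue: push r4 → mem[0x82]=0xf0, sp=0x82
prologue: push r6 → mem[0x81]=0x80, sp=0x81
body[0] mov  r6, #0x92 → r6=0x92
body[1] sub  r0, r4, r5 → r0=0xb5
body[2] add  r5, r3, #60 → r5=0x84
body[3] sub  r3, r1, r4 → r3=0x46
body[4] mov  r4, #0xd1 → r4=0xd1
body[5] add  r3, r2, #58 → r3=0xbc
body[6] mov  r4, r0 → r4=0xb5
epilogue: pop r6=0x80, sp=0x82
epilogue: pop r4=0xf0, sp=0x83
epilogue: pop r3=0x48, sp=0x84
r5 is caller-saved → body value

REG = 0x84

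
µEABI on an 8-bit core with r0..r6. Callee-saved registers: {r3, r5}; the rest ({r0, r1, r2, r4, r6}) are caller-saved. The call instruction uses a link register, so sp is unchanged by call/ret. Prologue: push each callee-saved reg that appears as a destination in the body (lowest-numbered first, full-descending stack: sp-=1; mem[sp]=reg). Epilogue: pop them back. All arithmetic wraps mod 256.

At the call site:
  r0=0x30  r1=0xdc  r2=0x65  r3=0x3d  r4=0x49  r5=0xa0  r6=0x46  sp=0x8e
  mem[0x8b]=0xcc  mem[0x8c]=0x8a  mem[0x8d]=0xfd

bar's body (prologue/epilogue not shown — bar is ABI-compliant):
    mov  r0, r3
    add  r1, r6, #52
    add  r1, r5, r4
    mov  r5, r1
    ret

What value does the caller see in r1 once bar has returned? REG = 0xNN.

prologue: push r5 -> mem[0x8d]=0xa0, sp=0x8d
body[0] mov  r0, r3 -> r0=0x3d
body[1] add  r1, r6, #52 -> r1=0x7a
body[2] add  r1, r5, r4 -> r1=0xe9
body[3] mov  r5, r1 -> r5=0xe9
epilogue: pop r5=0xa0, sp=0x8e
r1 is caller-saved -> body value

REG = 0xe9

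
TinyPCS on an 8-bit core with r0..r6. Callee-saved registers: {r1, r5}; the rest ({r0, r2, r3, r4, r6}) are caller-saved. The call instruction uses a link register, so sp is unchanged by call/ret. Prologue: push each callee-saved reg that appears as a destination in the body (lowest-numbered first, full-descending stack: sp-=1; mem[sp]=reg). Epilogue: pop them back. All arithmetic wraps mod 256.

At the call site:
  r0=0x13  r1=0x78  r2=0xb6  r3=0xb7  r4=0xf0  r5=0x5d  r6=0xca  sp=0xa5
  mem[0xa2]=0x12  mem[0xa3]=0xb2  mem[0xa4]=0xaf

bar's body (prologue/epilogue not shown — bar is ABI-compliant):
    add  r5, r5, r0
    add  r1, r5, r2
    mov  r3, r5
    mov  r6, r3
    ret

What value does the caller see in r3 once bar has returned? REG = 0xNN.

prologue: push r1 -> mem[0xa4]=0x78, sp=0xa4
prologue: push r5 -> mem[0xa3]=0x5d, sp=0xa3
body[0] add  r5, r5, r0 -> r5=0x70
body[1] add  r1, r5, r2 -> r1=0x26
body[2] mov  r3, r5 -> r3=0x70
body[3] mov  r6, r3 -> r6=0x70
epilogue: pop r5=0x5d, sp=0xa4
epilogue: pop r1=0x78, sp=0xa5
r3 is caller-saved -> body value

REG = 0x70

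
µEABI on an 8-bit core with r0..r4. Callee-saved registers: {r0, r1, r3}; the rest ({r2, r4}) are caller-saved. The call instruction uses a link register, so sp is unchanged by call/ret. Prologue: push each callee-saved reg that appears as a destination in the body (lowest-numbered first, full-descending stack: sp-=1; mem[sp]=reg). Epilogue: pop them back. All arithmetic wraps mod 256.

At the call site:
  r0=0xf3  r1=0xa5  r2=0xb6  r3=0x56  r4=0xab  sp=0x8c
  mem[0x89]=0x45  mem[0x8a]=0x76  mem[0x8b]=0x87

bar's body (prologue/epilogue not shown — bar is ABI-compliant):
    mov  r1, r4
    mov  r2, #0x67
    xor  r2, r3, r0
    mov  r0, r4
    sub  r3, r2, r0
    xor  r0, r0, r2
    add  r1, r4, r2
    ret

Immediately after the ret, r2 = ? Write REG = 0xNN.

REG = 0xa5

prologue: push r0 -> mem[0x8b]=0xf3, sp=0x8b
prologue: push r1 -> mem[0x8a]=0xa5, sp=0x8a
prologue: push r3 -> mem[0x89]=0x56, sp=0x89
body[0] mov  r1, r4 -> r1=0xab
body[1] mov  r2, #0x67 -> r2=0x67
body[2] xor  r2, r3, r0 -> r2=0xa5
body[3] mov  r0, r4 -> r0=0xab
body[4] sub  r3, r2, r0 -> r3=0xfa
body[5] xor  r0, r0, r2 -> r0=0x0e
body[6] add  r1, r4, r2 -> r1=0x50
epilogue: pop r3=0x56, sp=0x8a
epilogue: pop r1=0xa5, sp=0x8b
epilogue: pop r0=0xf3, sp=0x8c
r2 is caller-saved -> body value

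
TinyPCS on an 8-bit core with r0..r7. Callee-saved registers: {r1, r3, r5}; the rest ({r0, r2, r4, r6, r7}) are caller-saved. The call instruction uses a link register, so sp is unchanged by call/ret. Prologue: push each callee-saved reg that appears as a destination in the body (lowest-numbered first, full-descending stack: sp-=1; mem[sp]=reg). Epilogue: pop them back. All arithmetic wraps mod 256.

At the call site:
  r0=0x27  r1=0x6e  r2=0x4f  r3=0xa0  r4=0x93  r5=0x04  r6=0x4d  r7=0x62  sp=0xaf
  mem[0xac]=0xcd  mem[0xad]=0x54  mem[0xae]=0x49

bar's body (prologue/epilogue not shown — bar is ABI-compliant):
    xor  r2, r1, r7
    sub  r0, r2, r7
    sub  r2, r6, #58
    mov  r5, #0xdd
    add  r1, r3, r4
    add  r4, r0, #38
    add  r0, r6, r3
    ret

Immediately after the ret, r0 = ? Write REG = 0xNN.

prologue: push r1 -> mem[0xae]=0x6e, sp=0xae
prologue: push r5 -> mem[0xad]=0x04, sp=0xad
body[0] xor  r2, r1, r7 -> r2=0x0c
body[1] sub  r0, r2, r7 -> r0=0xaa
body[2] sub  r2, r6, #58 -> r2=0x13
body[3] mov  r5, #0xdd -> r5=0xdd
body[4] add  r1, r3, r4 -> r1=0x33
body[5] add  r4, r0, #38 -> r4=0xd0
body[6] add  r0, r6, r3 -> r0=0xed
epilogue: pop r5=0x04, sp=0xae
epilogue: pop r1=0x6e, sp=0xaf
r0 is caller-saved -> body value

REG = 0xed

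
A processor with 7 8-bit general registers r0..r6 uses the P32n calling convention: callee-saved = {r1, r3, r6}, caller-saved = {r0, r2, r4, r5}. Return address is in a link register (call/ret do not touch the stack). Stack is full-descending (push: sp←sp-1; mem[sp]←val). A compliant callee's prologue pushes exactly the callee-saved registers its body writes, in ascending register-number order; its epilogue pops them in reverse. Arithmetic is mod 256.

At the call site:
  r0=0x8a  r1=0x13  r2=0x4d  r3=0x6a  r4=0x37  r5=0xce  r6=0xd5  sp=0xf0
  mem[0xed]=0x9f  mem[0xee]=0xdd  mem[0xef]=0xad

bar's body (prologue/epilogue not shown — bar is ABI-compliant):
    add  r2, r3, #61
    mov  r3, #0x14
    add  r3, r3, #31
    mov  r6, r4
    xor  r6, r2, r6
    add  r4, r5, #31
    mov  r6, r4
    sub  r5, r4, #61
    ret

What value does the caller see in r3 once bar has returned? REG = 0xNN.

prologue: push r3 → mem[0xef]=0x6a, sp=0xef
prologue: push r6 → mem[0xee]=0xd5, sp=0xee
body[0] add  r2, r3, #61 → r2=0xa7
body[1] mov  r3, #0x14 → r3=0x14
body[2] add  r3, r3, #31 → r3=0x33
body[3] mov  r6, r4 → r6=0x37
body[4] xor  r6, r2, r6 → r6=0x90
body[5] add  r4, r5, #31 → r4=0xed
body[6] mov  r6, r4 → r6=0xed
body[7] sub  r5, r4, #61 → r5=0xb0
epilogue: pop r6=0xd5, sp=0xef
epilogue: pop r3=0x6a, sp=0xf0
r3 is callee-saved → restored

REG = 0x6a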